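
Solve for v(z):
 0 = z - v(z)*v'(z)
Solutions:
 v(z) = -sqrt(C1 + z^2)
 v(z) = sqrt(C1 + z^2)


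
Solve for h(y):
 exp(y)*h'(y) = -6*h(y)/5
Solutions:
 h(y) = C1*exp(6*exp(-y)/5)


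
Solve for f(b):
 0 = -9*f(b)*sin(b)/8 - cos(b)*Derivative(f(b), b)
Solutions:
 f(b) = C1*cos(b)^(9/8)


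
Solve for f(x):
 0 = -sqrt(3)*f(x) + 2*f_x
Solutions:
 f(x) = C1*exp(sqrt(3)*x/2)


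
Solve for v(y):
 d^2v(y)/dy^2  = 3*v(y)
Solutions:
 v(y) = C1*exp(-sqrt(3)*y) + C2*exp(sqrt(3)*y)


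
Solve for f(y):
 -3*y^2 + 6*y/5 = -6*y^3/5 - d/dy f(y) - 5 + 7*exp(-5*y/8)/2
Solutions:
 f(y) = C1 - 3*y^4/10 + y^3 - 3*y^2/5 - 5*y - 28*exp(-5*y/8)/5


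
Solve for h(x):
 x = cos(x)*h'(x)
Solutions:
 h(x) = C1 + Integral(x/cos(x), x)


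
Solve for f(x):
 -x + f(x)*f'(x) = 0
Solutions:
 f(x) = -sqrt(C1 + x^2)
 f(x) = sqrt(C1 + x^2)


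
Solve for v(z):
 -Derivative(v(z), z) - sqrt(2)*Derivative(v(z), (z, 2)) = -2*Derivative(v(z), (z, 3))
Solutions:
 v(z) = C1 + C2*exp(z*(-sqrt(10) + sqrt(2))/4) + C3*exp(z*(sqrt(2) + sqrt(10))/4)


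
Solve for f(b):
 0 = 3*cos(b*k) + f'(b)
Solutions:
 f(b) = C1 - 3*sin(b*k)/k


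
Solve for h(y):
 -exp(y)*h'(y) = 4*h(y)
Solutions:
 h(y) = C1*exp(4*exp(-y))


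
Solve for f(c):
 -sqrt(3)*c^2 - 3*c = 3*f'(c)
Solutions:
 f(c) = C1 - sqrt(3)*c^3/9 - c^2/2


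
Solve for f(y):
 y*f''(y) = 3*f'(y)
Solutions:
 f(y) = C1 + C2*y^4


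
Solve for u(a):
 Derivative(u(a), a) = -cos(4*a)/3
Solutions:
 u(a) = C1 - sin(4*a)/12


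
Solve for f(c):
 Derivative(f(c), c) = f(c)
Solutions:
 f(c) = C1*exp(c)


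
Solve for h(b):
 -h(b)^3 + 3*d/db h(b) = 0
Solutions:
 h(b) = -sqrt(6)*sqrt(-1/(C1 + b))/2
 h(b) = sqrt(6)*sqrt(-1/(C1 + b))/2


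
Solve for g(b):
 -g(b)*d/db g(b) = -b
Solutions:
 g(b) = -sqrt(C1 + b^2)
 g(b) = sqrt(C1 + b^2)


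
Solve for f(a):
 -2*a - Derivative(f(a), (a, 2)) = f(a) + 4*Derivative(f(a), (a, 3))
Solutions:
 f(a) = C1*exp(a*(-2 + (12*sqrt(327) + 217)^(-1/3) + (12*sqrt(327) + 217)^(1/3))/24)*sin(sqrt(3)*a*(-(12*sqrt(327) + 217)^(1/3) + (12*sqrt(327) + 217)^(-1/3))/24) + C2*exp(a*(-2 + (12*sqrt(327) + 217)^(-1/3) + (12*sqrt(327) + 217)^(1/3))/24)*cos(sqrt(3)*a*(-(12*sqrt(327) + 217)^(1/3) + (12*sqrt(327) + 217)^(-1/3))/24) + C3*exp(-a*((12*sqrt(327) + 217)^(-1/3) + 1 + (12*sqrt(327) + 217)^(1/3))/12) - 2*a


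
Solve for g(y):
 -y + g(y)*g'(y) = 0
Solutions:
 g(y) = -sqrt(C1 + y^2)
 g(y) = sqrt(C1 + y^2)


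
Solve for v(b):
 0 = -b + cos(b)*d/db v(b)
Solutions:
 v(b) = C1 + Integral(b/cos(b), b)


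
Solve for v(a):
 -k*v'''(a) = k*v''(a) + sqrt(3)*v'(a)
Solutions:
 v(a) = C1 + C2*exp(a*(-1 + sqrt(k*(k - 4*sqrt(3)))/k)/2) + C3*exp(-a*(1 + sqrt(k*(k - 4*sqrt(3)))/k)/2)


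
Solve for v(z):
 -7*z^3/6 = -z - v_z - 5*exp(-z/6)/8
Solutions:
 v(z) = C1 + 7*z^4/24 - z^2/2 + 15*exp(-z/6)/4


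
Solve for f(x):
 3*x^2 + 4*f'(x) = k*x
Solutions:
 f(x) = C1 + k*x^2/8 - x^3/4


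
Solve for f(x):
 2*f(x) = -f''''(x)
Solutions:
 f(x) = (C1*sin(2^(3/4)*x/2) + C2*cos(2^(3/4)*x/2))*exp(-2^(3/4)*x/2) + (C3*sin(2^(3/4)*x/2) + C4*cos(2^(3/4)*x/2))*exp(2^(3/4)*x/2)


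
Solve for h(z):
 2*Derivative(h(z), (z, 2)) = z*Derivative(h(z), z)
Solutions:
 h(z) = C1 + C2*erfi(z/2)


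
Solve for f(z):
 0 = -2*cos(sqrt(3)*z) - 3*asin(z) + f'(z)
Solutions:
 f(z) = C1 + 3*z*asin(z) + 3*sqrt(1 - z^2) + 2*sqrt(3)*sin(sqrt(3)*z)/3


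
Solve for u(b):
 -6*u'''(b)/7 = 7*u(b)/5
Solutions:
 u(b) = C3*exp(-210^(2/3)*b/30) + (C1*sin(3^(1/6)*70^(2/3)*b/20) + C2*cos(3^(1/6)*70^(2/3)*b/20))*exp(210^(2/3)*b/60)


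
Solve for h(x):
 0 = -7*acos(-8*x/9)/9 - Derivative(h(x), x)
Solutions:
 h(x) = C1 - 7*x*acos(-8*x/9)/9 - 7*sqrt(81 - 64*x^2)/72


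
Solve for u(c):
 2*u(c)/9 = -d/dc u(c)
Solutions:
 u(c) = C1*exp(-2*c/9)


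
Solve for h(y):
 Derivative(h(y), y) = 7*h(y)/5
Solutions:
 h(y) = C1*exp(7*y/5)


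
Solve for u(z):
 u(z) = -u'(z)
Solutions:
 u(z) = C1*exp(-z)


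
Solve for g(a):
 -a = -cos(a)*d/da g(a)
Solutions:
 g(a) = C1 + Integral(a/cos(a), a)


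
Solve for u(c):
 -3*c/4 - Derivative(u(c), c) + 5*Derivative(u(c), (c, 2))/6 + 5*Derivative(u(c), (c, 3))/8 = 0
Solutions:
 u(c) = C1 + C2*exp(2*c*(-5 + sqrt(115))/15) + C3*exp(-2*c*(5 + sqrt(115))/15) - 3*c^2/8 - 5*c/8


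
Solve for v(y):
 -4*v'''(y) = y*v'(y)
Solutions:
 v(y) = C1 + Integral(C2*airyai(-2^(1/3)*y/2) + C3*airybi(-2^(1/3)*y/2), y)


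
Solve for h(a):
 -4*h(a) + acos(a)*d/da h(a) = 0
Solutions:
 h(a) = C1*exp(4*Integral(1/acos(a), a))


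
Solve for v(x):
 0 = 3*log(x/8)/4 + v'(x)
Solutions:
 v(x) = C1 - 3*x*log(x)/4 + 3*x/4 + 9*x*log(2)/4


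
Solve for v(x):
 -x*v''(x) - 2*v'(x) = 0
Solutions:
 v(x) = C1 + C2/x


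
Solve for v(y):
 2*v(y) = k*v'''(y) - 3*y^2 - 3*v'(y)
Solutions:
 v(y) = C1*exp(-y*((sqrt((1 - 1/k)/k^2) - 1/k)^(1/3) + 1/(k*(sqrt((1 - 1/k)/k^2) - 1/k)^(1/3)))) + C2*exp(y*((sqrt((1 - 1/k)/k^2) - 1/k)^(1/3)/2 - sqrt(3)*I*(sqrt((1 - 1/k)/k^2) - 1/k)^(1/3)/2 - 2/(k*(-1 + sqrt(3)*I)*(sqrt((1 - 1/k)/k^2) - 1/k)^(1/3)))) + C3*exp(y*((sqrt((1 - 1/k)/k^2) - 1/k)^(1/3)/2 + sqrt(3)*I*(sqrt((1 - 1/k)/k^2) - 1/k)^(1/3)/2 + 2/(k*(1 + sqrt(3)*I)*(sqrt((1 - 1/k)/k^2) - 1/k)^(1/3)))) - 3*y^2/2 + 9*y/2 - 27/4


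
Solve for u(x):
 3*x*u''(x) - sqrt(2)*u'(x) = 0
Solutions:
 u(x) = C1 + C2*x^(sqrt(2)/3 + 1)


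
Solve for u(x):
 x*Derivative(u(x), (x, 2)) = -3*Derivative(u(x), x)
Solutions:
 u(x) = C1 + C2/x^2


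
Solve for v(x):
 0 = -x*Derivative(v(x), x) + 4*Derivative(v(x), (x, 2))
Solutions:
 v(x) = C1 + C2*erfi(sqrt(2)*x/4)


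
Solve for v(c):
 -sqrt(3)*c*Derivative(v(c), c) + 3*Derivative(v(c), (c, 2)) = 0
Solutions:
 v(c) = C1 + C2*erfi(sqrt(2)*3^(3/4)*c/6)


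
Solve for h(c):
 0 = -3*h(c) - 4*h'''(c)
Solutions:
 h(c) = C3*exp(-6^(1/3)*c/2) + (C1*sin(2^(1/3)*3^(5/6)*c/4) + C2*cos(2^(1/3)*3^(5/6)*c/4))*exp(6^(1/3)*c/4)


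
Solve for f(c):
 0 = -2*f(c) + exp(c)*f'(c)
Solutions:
 f(c) = C1*exp(-2*exp(-c))


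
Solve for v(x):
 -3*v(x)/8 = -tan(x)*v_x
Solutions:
 v(x) = C1*sin(x)^(3/8)


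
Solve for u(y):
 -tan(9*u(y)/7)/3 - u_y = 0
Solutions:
 u(y) = -7*asin(C1*exp(-3*y/7))/9 + 7*pi/9
 u(y) = 7*asin(C1*exp(-3*y/7))/9


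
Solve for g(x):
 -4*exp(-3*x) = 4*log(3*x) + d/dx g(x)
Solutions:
 g(x) = C1 - 4*x*log(x) + 4*x*(1 - log(3)) + 4*exp(-3*x)/3


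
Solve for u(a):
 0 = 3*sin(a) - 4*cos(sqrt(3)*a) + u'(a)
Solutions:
 u(a) = C1 + 4*sqrt(3)*sin(sqrt(3)*a)/3 + 3*cos(a)


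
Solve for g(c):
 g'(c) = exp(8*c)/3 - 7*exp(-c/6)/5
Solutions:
 g(c) = C1 + exp(8*c)/24 + 42*exp(-c/6)/5


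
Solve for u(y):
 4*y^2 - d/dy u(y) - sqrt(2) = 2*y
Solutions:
 u(y) = C1 + 4*y^3/3 - y^2 - sqrt(2)*y


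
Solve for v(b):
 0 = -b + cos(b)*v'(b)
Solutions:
 v(b) = C1 + Integral(b/cos(b), b)


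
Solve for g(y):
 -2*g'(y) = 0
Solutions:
 g(y) = C1


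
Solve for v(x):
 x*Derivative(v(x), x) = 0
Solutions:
 v(x) = C1


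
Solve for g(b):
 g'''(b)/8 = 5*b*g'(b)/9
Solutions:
 g(b) = C1 + Integral(C2*airyai(2*15^(1/3)*b/3) + C3*airybi(2*15^(1/3)*b/3), b)


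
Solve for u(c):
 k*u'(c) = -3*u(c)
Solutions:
 u(c) = C1*exp(-3*c/k)


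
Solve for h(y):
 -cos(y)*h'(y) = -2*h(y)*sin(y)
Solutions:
 h(y) = C1/cos(y)^2


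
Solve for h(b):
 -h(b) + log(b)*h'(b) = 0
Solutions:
 h(b) = C1*exp(li(b))


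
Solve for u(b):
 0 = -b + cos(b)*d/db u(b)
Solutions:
 u(b) = C1 + Integral(b/cos(b), b)


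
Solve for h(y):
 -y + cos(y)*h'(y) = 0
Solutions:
 h(y) = C1 + Integral(y/cos(y), y)


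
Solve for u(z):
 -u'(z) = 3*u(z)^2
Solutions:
 u(z) = 1/(C1 + 3*z)


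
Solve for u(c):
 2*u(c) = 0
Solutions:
 u(c) = 0


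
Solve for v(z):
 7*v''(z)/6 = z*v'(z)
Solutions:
 v(z) = C1 + C2*erfi(sqrt(21)*z/7)


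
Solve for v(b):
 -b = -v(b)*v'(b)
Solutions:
 v(b) = -sqrt(C1 + b^2)
 v(b) = sqrt(C1 + b^2)


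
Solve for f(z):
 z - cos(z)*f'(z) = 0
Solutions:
 f(z) = C1 + Integral(z/cos(z), z)


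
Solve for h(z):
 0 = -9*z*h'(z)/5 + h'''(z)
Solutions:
 h(z) = C1 + Integral(C2*airyai(15^(2/3)*z/5) + C3*airybi(15^(2/3)*z/5), z)


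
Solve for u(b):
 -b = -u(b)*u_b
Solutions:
 u(b) = -sqrt(C1 + b^2)
 u(b) = sqrt(C1 + b^2)


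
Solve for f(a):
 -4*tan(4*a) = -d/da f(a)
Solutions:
 f(a) = C1 - log(cos(4*a))


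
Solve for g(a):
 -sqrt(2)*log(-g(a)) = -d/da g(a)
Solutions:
 -li(-g(a)) = C1 + sqrt(2)*a


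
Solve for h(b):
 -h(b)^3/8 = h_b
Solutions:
 h(b) = -2*sqrt(-1/(C1 - b))
 h(b) = 2*sqrt(-1/(C1 - b))


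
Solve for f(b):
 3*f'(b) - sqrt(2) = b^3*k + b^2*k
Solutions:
 f(b) = C1 + b^4*k/12 + b^3*k/9 + sqrt(2)*b/3


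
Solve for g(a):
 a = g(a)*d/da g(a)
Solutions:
 g(a) = -sqrt(C1 + a^2)
 g(a) = sqrt(C1 + a^2)


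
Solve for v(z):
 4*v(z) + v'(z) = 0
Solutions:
 v(z) = C1*exp(-4*z)


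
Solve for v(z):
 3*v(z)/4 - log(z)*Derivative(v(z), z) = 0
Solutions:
 v(z) = C1*exp(3*li(z)/4)


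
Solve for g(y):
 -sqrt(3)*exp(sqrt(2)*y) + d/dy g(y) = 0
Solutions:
 g(y) = C1 + sqrt(6)*exp(sqrt(2)*y)/2


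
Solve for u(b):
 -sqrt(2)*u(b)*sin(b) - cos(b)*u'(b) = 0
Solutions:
 u(b) = C1*cos(b)^(sqrt(2))


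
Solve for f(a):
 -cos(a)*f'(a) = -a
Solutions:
 f(a) = C1 + Integral(a/cos(a), a)


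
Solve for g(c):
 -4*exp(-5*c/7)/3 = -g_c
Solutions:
 g(c) = C1 - 28*exp(-5*c/7)/15


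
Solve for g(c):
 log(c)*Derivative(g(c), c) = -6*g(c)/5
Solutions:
 g(c) = C1*exp(-6*li(c)/5)


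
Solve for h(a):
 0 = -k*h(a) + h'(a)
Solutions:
 h(a) = C1*exp(a*k)


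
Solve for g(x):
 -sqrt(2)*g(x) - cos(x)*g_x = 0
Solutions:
 g(x) = C1*(sin(x) - 1)^(sqrt(2)/2)/(sin(x) + 1)^(sqrt(2)/2)


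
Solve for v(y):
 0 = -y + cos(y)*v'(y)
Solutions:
 v(y) = C1 + Integral(y/cos(y), y)


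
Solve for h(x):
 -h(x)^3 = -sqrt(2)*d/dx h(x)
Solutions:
 h(x) = -sqrt(-1/(C1 + sqrt(2)*x))
 h(x) = sqrt(-1/(C1 + sqrt(2)*x))


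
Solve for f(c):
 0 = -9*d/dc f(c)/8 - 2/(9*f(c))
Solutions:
 f(c) = -sqrt(C1 - 32*c)/9
 f(c) = sqrt(C1 - 32*c)/9


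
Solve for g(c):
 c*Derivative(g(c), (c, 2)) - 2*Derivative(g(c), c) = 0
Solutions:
 g(c) = C1 + C2*c^3


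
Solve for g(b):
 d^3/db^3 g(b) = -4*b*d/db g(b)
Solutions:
 g(b) = C1 + Integral(C2*airyai(-2^(2/3)*b) + C3*airybi(-2^(2/3)*b), b)


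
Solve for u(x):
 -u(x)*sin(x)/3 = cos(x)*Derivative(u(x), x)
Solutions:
 u(x) = C1*cos(x)^(1/3)


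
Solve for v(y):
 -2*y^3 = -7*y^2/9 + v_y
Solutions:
 v(y) = C1 - y^4/2 + 7*y^3/27


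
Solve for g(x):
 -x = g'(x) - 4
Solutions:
 g(x) = C1 - x^2/2 + 4*x


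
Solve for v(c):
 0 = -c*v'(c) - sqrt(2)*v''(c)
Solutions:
 v(c) = C1 + C2*erf(2^(1/4)*c/2)


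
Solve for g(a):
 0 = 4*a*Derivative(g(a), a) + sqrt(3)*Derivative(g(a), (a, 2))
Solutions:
 g(a) = C1 + C2*erf(sqrt(2)*3^(3/4)*a/3)


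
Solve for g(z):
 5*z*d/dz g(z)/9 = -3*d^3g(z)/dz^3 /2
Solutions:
 g(z) = C1 + Integral(C2*airyai(-10^(1/3)*z/3) + C3*airybi(-10^(1/3)*z/3), z)


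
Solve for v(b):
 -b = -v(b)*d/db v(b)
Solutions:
 v(b) = -sqrt(C1 + b^2)
 v(b) = sqrt(C1 + b^2)


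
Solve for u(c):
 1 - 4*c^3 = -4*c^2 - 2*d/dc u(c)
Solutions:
 u(c) = C1 + c^4/2 - 2*c^3/3 - c/2


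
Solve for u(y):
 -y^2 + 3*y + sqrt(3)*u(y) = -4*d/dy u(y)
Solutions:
 u(y) = C1*exp(-sqrt(3)*y/4) + sqrt(3)*y^2/3 - 8*y/3 - sqrt(3)*y + 4 + 32*sqrt(3)/9


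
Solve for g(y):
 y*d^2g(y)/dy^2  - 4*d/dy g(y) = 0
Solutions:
 g(y) = C1 + C2*y^5


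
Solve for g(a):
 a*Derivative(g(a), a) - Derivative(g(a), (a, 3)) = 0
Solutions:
 g(a) = C1 + Integral(C2*airyai(a) + C3*airybi(a), a)


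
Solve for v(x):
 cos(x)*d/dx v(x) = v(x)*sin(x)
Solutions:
 v(x) = C1/cos(x)


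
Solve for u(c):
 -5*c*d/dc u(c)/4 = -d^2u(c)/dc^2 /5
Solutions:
 u(c) = C1 + C2*erfi(5*sqrt(2)*c/4)


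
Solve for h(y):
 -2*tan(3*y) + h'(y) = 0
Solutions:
 h(y) = C1 - 2*log(cos(3*y))/3


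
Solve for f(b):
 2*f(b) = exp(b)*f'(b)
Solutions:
 f(b) = C1*exp(-2*exp(-b))


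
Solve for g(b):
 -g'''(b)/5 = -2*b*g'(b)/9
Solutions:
 g(b) = C1 + Integral(C2*airyai(30^(1/3)*b/3) + C3*airybi(30^(1/3)*b/3), b)


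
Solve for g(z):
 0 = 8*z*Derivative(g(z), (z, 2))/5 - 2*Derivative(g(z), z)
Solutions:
 g(z) = C1 + C2*z^(9/4)


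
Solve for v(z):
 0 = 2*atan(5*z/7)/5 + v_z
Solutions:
 v(z) = C1 - 2*z*atan(5*z/7)/5 + 7*log(25*z^2 + 49)/25


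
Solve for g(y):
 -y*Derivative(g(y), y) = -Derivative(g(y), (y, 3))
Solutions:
 g(y) = C1 + Integral(C2*airyai(y) + C3*airybi(y), y)


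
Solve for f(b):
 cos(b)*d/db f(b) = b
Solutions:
 f(b) = C1 + Integral(b/cos(b), b)


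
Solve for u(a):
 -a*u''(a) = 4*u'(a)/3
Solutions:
 u(a) = C1 + C2/a^(1/3)


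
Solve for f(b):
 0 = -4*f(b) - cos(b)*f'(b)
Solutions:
 f(b) = C1*(sin(b)^2 - 2*sin(b) + 1)/(sin(b)^2 + 2*sin(b) + 1)


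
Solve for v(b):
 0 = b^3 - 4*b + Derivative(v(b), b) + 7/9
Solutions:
 v(b) = C1 - b^4/4 + 2*b^2 - 7*b/9


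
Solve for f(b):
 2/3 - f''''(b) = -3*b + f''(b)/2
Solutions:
 f(b) = C1 + C2*b + C3*sin(sqrt(2)*b/2) + C4*cos(sqrt(2)*b/2) + b^3 + 2*b^2/3


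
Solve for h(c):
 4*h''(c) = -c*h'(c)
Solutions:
 h(c) = C1 + C2*erf(sqrt(2)*c/4)


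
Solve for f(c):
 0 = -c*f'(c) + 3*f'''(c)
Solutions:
 f(c) = C1 + Integral(C2*airyai(3^(2/3)*c/3) + C3*airybi(3^(2/3)*c/3), c)


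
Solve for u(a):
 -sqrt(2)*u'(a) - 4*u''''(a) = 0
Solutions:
 u(a) = C1 + C4*exp(-sqrt(2)*a/2) + (C2*sin(sqrt(6)*a/4) + C3*cos(sqrt(6)*a/4))*exp(sqrt(2)*a/4)


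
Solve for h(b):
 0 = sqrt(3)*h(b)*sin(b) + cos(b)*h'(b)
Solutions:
 h(b) = C1*cos(b)^(sqrt(3))


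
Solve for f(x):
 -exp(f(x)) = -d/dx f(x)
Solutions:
 f(x) = log(-1/(C1 + x))


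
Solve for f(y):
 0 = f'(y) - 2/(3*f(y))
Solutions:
 f(y) = -sqrt(C1 + 12*y)/3
 f(y) = sqrt(C1 + 12*y)/3


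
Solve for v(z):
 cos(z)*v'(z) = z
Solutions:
 v(z) = C1 + Integral(z/cos(z), z)


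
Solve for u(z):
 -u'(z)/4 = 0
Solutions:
 u(z) = C1


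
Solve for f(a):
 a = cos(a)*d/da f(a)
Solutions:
 f(a) = C1 + Integral(a/cos(a), a)


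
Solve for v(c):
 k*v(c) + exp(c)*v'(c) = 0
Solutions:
 v(c) = C1*exp(k*exp(-c))


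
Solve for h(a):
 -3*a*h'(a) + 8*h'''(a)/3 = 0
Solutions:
 h(a) = C1 + Integral(C2*airyai(3^(2/3)*a/2) + C3*airybi(3^(2/3)*a/2), a)


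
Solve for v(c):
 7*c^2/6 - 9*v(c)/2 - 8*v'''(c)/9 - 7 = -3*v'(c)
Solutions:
 v(c) = C1*exp(3*2^(1/3)*c*(2^(1/3)/(sqrt(7) + 3)^(1/3) + (sqrt(7) + 3)^(1/3))/8)*sin(3*2^(1/3)*sqrt(3)*c*(-(sqrt(7) + 3)^(1/3) + 2^(1/3)/(sqrt(7) + 3)^(1/3))/8) + C2*exp(3*2^(1/3)*c*(2^(1/3)/(sqrt(7) + 3)^(1/3) + (sqrt(7) + 3)^(1/3))/8)*cos(3*2^(1/3)*sqrt(3)*c*(-(sqrt(7) + 3)^(1/3) + 2^(1/3)/(sqrt(7) + 3)^(1/3))/8) + C3*exp(-3*2^(1/3)*c*(2^(1/3)/(sqrt(7) + 3)^(1/3) + (sqrt(7) + 3)^(1/3))/4) + 7*c^2/27 + 28*c/81 - 322/243


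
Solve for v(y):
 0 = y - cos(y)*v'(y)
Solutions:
 v(y) = C1 + Integral(y/cos(y), y)


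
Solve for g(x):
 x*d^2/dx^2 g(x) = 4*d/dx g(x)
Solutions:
 g(x) = C1 + C2*x^5


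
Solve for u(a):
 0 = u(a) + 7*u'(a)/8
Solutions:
 u(a) = C1*exp(-8*a/7)


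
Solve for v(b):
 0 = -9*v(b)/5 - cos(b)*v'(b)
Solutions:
 v(b) = C1*(sin(b) - 1)^(9/10)/(sin(b) + 1)^(9/10)


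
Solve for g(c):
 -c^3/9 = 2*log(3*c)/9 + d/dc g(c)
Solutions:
 g(c) = C1 - c^4/36 - 2*c*log(c)/9 - 2*c*log(3)/9 + 2*c/9


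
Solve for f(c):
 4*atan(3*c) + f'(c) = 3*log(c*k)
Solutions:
 f(c) = C1 + 3*c*log(c*k) - 4*c*atan(3*c) - 3*c + 2*log(9*c^2 + 1)/3


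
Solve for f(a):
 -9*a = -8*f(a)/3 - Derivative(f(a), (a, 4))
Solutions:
 f(a) = 27*a/8 + (C1*sin(2^(1/4)*3^(3/4)*a/3) + C2*cos(2^(1/4)*3^(3/4)*a/3))*exp(-2^(1/4)*3^(3/4)*a/3) + (C3*sin(2^(1/4)*3^(3/4)*a/3) + C4*cos(2^(1/4)*3^(3/4)*a/3))*exp(2^(1/4)*3^(3/4)*a/3)


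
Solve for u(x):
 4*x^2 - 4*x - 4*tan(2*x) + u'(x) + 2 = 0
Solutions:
 u(x) = C1 - 4*x^3/3 + 2*x^2 - 2*x - 2*log(cos(2*x))


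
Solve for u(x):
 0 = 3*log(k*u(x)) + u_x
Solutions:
 li(k*u(x))/k = C1 - 3*x


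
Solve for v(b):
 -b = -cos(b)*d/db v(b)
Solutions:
 v(b) = C1 + Integral(b/cos(b), b)


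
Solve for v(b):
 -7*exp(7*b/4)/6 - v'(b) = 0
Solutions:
 v(b) = C1 - 2*exp(7*b/4)/3


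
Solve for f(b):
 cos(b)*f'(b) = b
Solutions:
 f(b) = C1 + Integral(b/cos(b), b)


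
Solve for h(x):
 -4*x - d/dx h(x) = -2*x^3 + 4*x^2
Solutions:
 h(x) = C1 + x^4/2 - 4*x^3/3 - 2*x^2


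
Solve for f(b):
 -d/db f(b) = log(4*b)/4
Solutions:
 f(b) = C1 - b*log(b)/4 - b*log(2)/2 + b/4


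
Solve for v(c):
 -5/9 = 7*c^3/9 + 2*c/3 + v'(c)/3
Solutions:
 v(c) = C1 - 7*c^4/12 - c^2 - 5*c/3


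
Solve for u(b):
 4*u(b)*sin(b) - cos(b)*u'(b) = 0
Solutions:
 u(b) = C1/cos(b)^4


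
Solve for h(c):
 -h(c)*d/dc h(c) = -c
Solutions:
 h(c) = -sqrt(C1 + c^2)
 h(c) = sqrt(C1 + c^2)


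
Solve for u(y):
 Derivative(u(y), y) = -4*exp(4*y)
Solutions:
 u(y) = C1 - exp(4*y)


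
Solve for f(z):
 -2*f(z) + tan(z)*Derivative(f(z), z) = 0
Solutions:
 f(z) = C1*sin(z)^2


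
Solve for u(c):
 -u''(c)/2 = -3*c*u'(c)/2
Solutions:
 u(c) = C1 + C2*erfi(sqrt(6)*c/2)


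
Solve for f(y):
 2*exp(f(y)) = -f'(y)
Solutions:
 f(y) = log(1/(C1 + 2*y))


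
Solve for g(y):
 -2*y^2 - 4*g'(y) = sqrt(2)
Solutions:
 g(y) = C1 - y^3/6 - sqrt(2)*y/4


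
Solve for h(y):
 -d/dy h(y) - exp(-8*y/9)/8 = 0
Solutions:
 h(y) = C1 + 9*exp(-8*y/9)/64


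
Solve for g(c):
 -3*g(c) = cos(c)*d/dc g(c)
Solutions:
 g(c) = C1*(sin(c) - 1)^(3/2)/(sin(c) + 1)^(3/2)


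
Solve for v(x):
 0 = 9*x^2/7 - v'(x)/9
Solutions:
 v(x) = C1 + 27*x^3/7


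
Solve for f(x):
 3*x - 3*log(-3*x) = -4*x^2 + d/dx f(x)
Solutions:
 f(x) = C1 + 4*x^3/3 + 3*x^2/2 - 3*x*log(-x) + 3*x*(1 - log(3))


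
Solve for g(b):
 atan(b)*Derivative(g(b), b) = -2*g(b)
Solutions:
 g(b) = C1*exp(-2*Integral(1/atan(b), b))


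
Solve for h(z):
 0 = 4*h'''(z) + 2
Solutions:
 h(z) = C1 + C2*z + C3*z^2 - z^3/12


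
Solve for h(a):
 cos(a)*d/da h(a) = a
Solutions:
 h(a) = C1 + Integral(a/cos(a), a)


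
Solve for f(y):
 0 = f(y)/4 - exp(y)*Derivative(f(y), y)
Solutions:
 f(y) = C1*exp(-exp(-y)/4)


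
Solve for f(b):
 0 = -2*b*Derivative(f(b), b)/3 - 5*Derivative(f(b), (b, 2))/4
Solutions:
 f(b) = C1 + C2*erf(2*sqrt(15)*b/15)


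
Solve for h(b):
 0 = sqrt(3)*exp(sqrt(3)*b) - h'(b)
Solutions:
 h(b) = C1 + exp(sqrt(3)*b)


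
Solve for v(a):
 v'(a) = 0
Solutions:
 v(a) = C1


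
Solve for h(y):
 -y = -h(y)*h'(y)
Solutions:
 h(y) = -sqrt(C1 + y^2)
 h(y) = sqrt(C1 + y^2)


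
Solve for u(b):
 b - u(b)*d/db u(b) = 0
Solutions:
 u(b) = -sqrt(C1 + b^2)
 u(b) = sqrt(C1 + b^2)


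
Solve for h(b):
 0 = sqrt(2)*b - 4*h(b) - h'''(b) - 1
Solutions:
 h(b) = C3*exp(-2^(2/3)*b) + sqrt(2)*b/4 + (C1*sin(2^(2/3)*sqrt(3)*b/2) + C2*cos(2^(2/3)*sqrt(3)*b/2))*exp(2^(2/3)*b/2) - 1/4


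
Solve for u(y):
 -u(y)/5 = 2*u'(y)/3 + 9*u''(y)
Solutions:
 u(y) = (C1*sin(2*sqrt(95)*y/135) + C2*cos(2*sqrt(95)*y/135))*exp(-y/27)


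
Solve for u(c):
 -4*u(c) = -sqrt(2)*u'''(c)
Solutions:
 u(c) = C3*exp(sqrt(2)*c) + (C1*sin(sqrt(6)*c/2) + C2*cos(sqrt(6)*c/2))*exp(-sqrt(2)*c/2)


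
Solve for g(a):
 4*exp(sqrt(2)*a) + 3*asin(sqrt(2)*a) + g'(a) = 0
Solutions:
 g(a) = C1 - 3*a*asin(sqrt(2)*a) - 3*sqrt(2)*sqrt(1 - 2*a^2)/2 - 2*sqrt(2)*exp(sqrt(2)*a)


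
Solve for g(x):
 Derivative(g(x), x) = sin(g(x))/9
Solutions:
 -x/9 + log(cos(g(x)) - 1)/2 - log(cos(g(x)) + 1)/2 = C1


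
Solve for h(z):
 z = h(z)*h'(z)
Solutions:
 h(z) = -sqrt(C1 + z^2)
 h(z) = sqrt(C1 + z^2)


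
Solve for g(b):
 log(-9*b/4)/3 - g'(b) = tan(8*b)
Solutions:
 g(b) = C1 + b*log(-b)/3 - 2*b*log(2)/3 - b/3 + 2*b*log(3)/3 + log(cos(8*b))/8


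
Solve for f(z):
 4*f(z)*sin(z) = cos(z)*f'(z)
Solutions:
 f(z) = C1/cos(z)^4


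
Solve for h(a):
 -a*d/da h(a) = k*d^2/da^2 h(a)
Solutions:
 h(a) = C1 + C2*sqrt(k)*erf(sqrt(2)*a*sqrt(1/k)/2)


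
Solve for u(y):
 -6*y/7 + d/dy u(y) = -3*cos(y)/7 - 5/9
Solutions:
 u(y) = C1 + 3*y^2/7 - 5*y/9 - 3*sin(y)/7


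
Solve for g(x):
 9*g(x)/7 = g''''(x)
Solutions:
 g(x) = C1*exp(-sqrt(3)*7^(3/4)*x/7) + C2*exp(sqrt(3)*7^(3/4)*x/7) + C3*sin(sqrt(3)*7^(3/4)*x/7) + C4*cos(sqrt(3)*7^(3/4)*x/7)


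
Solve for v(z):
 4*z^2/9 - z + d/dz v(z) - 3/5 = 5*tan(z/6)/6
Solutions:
 v(z) = C1 - 4*z^3/27 + z^2/2 + 3*z/5 - 5*log(cos(z/6))


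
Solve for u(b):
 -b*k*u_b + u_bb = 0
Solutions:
 u(b) = Piecewise((-sqrt(2)*sqrt(pi)*C1*erf(sqrt(2)*b*sqrt(-k)/2)/(2*sqrt(-k)) - C2, (k > 0) | (k < 0)), (-C1*b - C2, True))


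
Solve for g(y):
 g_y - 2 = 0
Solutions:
 g(y) = C1 + 2*y


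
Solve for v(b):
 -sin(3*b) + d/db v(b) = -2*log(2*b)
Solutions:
 v(b) = C1 - 2*b*log(b) - 2*b*log(2) + 2*b - cos(3*b)/3


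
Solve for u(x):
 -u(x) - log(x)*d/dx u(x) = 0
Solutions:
 u(x) = C1*exp(-li(x))


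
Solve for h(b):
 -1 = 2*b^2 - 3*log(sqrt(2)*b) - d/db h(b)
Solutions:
 h(b) = C1 + 2*b^3/3 - 3*b*log(b) - 3*b*log(2)/2 + 4*b


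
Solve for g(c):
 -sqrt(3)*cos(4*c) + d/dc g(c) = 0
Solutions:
 g(c) = C1 + sqrt(3)*sin(4*c)/4


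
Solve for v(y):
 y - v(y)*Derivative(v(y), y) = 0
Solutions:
 v(y) = -sqrt(C1 + y^2)
 v(y) = sqrt(C1 + y^2)


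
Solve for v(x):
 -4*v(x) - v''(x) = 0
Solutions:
 v(x) = C1*sin(2*x) + C2*cos(2*x)


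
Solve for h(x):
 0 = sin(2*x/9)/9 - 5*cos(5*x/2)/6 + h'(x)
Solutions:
 h(x) = C1 + sin(5*x/2)/3 + cos(2*x/9)/2


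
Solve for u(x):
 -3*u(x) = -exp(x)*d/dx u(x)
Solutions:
 u(x) = C1*exp(-3*exp(-x))


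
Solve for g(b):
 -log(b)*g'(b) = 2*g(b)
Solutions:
 g(b) = C1*exp(-2*li(b))


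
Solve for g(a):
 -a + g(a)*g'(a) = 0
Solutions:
 g(a) = -sqrt(C1 + a^2)
 g(a) = sqrt(C1 + a^2)


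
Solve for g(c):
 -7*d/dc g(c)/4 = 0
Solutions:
 g(c) = C1


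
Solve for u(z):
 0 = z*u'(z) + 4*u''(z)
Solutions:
 u(z) = C1 + C2*erf(sqrt(2)*z/4)


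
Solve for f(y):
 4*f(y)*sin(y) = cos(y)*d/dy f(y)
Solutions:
 f(y) = C1/cos(y)^4


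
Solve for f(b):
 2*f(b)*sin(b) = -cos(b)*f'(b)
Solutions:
 f(b) = C1*cos(b)^2


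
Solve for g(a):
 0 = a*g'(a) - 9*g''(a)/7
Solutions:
 g(a) = C1 + C2*erfi(sqrt(14)*a/6)


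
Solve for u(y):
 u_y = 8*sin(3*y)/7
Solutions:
 u(y) = C1 - 8*cos(3*y)/21


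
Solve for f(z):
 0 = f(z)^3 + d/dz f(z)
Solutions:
 f(z) = -sqrt(2)*sqrt(-1/(C1 - z))/2
 f(z) = sqrt(2)*sqrt(-1/(C1 - z))/2


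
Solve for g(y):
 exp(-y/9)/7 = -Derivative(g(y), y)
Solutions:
 g(y) = C1 + 9*exp(-y/9)/7


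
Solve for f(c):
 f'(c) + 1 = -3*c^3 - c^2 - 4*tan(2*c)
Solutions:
 f(c) = C1 - 3*c^4/4 - c^3/3 - c + 2*log(cos(2*c))


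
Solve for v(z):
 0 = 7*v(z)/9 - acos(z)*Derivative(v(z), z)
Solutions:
 v(z) = C1*exp(7*Integral(1/acos(z), z)/9)


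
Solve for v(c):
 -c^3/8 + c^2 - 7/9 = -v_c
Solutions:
 v(c) = C1 + c^4/32 - c^3/3 + 7*c/9


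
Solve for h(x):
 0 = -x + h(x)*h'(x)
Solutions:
 h(x) = -sqrt(C1 + x^2)
 h(x) = sqrt(C1 + x^2)


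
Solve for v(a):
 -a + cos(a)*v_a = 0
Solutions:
 v(a) = C1 + Integral(a/cos(a), a)


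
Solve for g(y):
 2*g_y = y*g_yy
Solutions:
 g(y) = C1 + C2*y^3


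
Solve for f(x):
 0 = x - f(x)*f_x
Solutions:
 f(x) = -sqrt(C1 + x^2)
 f(x) = sqrt(C1 + x^2)


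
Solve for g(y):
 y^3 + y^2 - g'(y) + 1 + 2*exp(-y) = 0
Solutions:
 g(y) = C1 + y^4/4 + y^3/3 + y - 2*exp(-y)


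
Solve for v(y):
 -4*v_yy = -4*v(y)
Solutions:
 v(y) = C1*exp(-y) + C2*exp(y)


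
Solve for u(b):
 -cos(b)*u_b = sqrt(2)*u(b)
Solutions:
 u(b) = C1*(sin(b) - 1)^(sqrt(2)/2)/(sin(b) + 1)^(sqrt(2)/2)


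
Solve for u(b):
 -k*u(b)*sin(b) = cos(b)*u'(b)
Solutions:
 u(b) = C1*exp(k*log(cos(b)))


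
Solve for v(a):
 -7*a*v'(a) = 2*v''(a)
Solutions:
 v(a) = C1 + C2*erf(sqrt(7)*a/2)


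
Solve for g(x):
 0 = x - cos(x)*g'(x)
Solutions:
 g(x) = C1 + Integral(x/cos(x), x)


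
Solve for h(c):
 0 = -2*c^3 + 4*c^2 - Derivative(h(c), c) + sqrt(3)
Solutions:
 h(c) = C1 - c^4/2 + 4*c^3/3 + sqrt(3)*c


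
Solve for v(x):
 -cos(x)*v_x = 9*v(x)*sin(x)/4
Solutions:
 v(x) = C1*cos(x)^(9/4)


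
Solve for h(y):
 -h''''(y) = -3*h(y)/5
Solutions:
 h(y) = C1*exp(-3^(1/4)*5^(3/4)*y/5) + C2*exp(3^(1/4)*5^(3/4)*y/5) + C3*sin(3^(1/4)*5^(3/4)*y/5) + C4*cos(3^(1/4)*5^(3/4)*y/5)


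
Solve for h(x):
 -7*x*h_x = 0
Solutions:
 h(x) = C1


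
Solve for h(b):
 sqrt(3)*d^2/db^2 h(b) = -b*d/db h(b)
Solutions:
 h(b) = C1 + C2*erf(sqrt(2)*3^(3/4)*b/6)


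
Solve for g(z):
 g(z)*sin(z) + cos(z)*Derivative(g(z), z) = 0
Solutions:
 g(z) = C1*cos(z)


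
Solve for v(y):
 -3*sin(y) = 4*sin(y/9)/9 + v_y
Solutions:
 v(y) = C1 + 4*cos(y/9) + 3*cos(y)


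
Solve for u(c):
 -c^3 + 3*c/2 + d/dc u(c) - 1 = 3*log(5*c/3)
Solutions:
 u(c) = C1 + c^4/4 - 3*c^2/4 + 3*c*log(c) - 3*c*log(3) - 2*c + 3*c*log(5)


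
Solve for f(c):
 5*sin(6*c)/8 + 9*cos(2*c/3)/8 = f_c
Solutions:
 f(c) = C1 + 27*sin(2*c/3)/16 - 5*cos(6*c)/48


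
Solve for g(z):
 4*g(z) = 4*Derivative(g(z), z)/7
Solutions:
 g(z) = C1*exp(7*z)


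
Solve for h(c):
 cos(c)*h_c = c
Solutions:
 h(c) = C1 + Integral(c/cos(c), c)


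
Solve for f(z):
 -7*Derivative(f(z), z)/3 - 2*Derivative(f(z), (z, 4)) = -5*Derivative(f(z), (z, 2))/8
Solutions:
 f(z) = C1 + C2*exp(3^(1/3)*z*(5*3^(1/3)/(sqrt(112521) + 336)^(1/3) + (sqrt(112521) + 336)^(1/3))/24)*sin(3^(1/6)*z*(-3^(2/3)*(sqrt(112521) + 336)^(1/3) + 15/(sqrt(112521) + 336)^(1/3))/24) + C3*exp(3^(1/3)*z*(5*3^(1/3)/(sqrt(112521) + 336)^(1/3) + (sqrt(112521) + 336)^(1/3))/24)*cos(3^(1/6)*z*(-3^(2/3)*(sqrt(112521) + 336)^(1/3) + 15/(sqrt(112521) + 336)^(1/3))/24) + C4*exp(-3^(1/3)*z*(5*3^(1/3)/(sqrt(112521) + 336)^(1/3) + (sqrt(112521) + 336)^(1/3))/12)


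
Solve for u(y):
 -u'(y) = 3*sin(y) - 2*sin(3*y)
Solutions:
 u(y) = C1 + 3*cos(y) - 2*cos(3*y)/3


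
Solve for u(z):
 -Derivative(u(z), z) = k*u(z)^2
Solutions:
 u(z) = 1/(C1 + k*z)


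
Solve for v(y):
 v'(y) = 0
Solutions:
 v(y) = C1


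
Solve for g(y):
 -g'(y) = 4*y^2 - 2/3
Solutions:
 g(y) = C1 - 4*y^3/3 + 2*y/3


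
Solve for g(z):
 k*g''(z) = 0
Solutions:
 g(z) = C1 + C2*z


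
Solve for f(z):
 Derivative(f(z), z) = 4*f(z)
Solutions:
 f(z) = C1*exp(4*z)


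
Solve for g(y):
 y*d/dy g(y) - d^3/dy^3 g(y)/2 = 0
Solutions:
 g(y) = C1 + Integral(C2*airyai(2^(1/3)*y) + C3*airybi(2^(1/3)*y), y)


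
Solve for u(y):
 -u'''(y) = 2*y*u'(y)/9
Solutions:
 u(y) = C1 + Integral(C2*airyai(-6^(1/3)*y/3) + C3*airybi(-6^(1/3)*y/3), y)


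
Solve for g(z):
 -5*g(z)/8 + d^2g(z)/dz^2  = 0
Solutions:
 g(z) = C1*exp(-sqrt(10)*z/4) + C2*exp(sqrt(10)*z/4)


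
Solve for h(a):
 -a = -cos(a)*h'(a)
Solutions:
 h(a) = C1 + Integral(a/cos(a), a)


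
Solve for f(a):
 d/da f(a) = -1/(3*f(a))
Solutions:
 f(a) = -sqrt(C1 - 6*a)/3
 f(a) = sqrt(C1 - 6*a)/3


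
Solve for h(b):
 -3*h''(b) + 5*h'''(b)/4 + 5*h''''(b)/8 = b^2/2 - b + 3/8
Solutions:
 h(b) = C1 + C2*b + C3*exp(-b*(1 + sqrt(145)/5)) + C4*exp(b*(-1 + sqrt(145)/5)) - b^4/72 + 7*b^3/216 - 49*b^2/864


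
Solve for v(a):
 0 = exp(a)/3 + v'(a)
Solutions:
 v(a) = C1 - exp(a)/3


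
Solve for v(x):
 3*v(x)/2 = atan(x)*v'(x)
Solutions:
 v(x) = C1*exp(3*Integral(1/atan(x), x)/2)


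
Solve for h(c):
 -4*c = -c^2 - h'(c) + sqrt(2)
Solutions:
 h(c) = C1 - c^3/3 + 2*c^2 + sqrt(2)*c


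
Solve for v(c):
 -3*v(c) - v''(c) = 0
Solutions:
 v(c) = C1*sin(sqrt(3)*c) + C2*cos(sqrt(3)*c)


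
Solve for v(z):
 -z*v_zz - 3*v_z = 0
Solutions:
 v(z) = C1 + C2/z^2


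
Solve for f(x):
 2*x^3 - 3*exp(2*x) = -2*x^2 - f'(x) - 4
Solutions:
 f(x) = C1 - x^4/2 - 2*x^3/3 - 4*x + 3*exp(2*x)/2


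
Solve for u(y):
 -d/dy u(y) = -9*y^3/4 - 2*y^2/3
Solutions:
 u(y) = C1 + 9*y^4/16 + 2*y^3/9


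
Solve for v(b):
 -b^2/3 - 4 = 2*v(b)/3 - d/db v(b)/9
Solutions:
 v(b) = C1*exp(6*b) - b^2/2 - b/6 - 217/36


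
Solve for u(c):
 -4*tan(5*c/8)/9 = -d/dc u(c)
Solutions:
 u(c) = C1 - 32*log(cos(5*c/8))/45


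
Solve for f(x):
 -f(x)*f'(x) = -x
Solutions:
 f(x) = -sqrt(C1 + x^2)
 f(x) = sqrt(C1 + x^2)


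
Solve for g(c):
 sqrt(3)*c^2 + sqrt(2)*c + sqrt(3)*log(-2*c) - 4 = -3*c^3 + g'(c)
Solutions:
 g(c) = C1 + 3*c^4/4 + sqrt(3)*c^3/3 + sqrt(2)*c^2/2 + sqrt(3)*c*log(-c) + c*(-4 - sqrt(3) + sqrt(3)*log(2))


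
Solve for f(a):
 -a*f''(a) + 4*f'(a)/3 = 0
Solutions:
 f(a) = C1 + C2*a^(7/3)


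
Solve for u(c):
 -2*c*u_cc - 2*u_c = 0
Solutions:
 u(c) = C1 + C2*log(c)


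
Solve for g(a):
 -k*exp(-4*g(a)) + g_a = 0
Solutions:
 g(a) = log(-I*(C1 + 4*a*k)^(1/4))
 g(a) = log(I*(C1 + 4*a*k)^(1/4))
 g(a) = log(-(C1 + 4*a*k)^(1/4))
 g(a) = log(C1 + 4*a*k)/4


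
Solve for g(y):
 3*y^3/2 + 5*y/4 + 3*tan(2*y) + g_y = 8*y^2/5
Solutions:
 g(y) = C1 - 3*y^4/8 + 8*y^3/15 - 5*y^2/8 + 3*log(cos(2*y))/2


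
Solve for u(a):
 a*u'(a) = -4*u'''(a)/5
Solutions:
 u(a) = C1 + Integral(C2*airyai(-10^(1/3)*a/2) + C3*airybi(-10^(1/3)*a/2), a)


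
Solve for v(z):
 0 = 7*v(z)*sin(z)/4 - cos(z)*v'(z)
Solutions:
 v(z) = C1/cos(z)^(7/4)


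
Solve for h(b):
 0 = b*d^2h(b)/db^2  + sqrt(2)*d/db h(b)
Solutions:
 h(b) = C1 + C2*b^(1 - sqrt(2))


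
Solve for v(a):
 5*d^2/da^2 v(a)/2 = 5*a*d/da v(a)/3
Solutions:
 v(a) = C1 + C2*erfi(sqrt(3)*a/3)


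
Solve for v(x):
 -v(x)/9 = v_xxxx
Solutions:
 v(x) = (C1*sin(sqrt(6)*x/6) + C2*cos(sqrt(6)*x/6))*exp(-sqrt(6)*x/6) + (C3*sin(sqrt(6)*x/6) + C4*cos(sqrt(6)*x/6))*exp(sqrt(6)*x/6)


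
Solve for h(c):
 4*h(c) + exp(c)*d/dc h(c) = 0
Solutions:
 h(c) = C1*exp(4*exp(-c))


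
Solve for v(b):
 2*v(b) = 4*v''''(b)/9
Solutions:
 v(b) = C1*exp(-2^(3/4)*sqrt(3)*b/2) + C2*exp(2^(3/4)*sqrt(3)*b/2) + C3*sin(2^(3/4)*sqrt(3)*b/2) + C4*cos(2^(3/4)*sqrt(3)*b/2)


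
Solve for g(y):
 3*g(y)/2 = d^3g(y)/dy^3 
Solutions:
 g(y) = C3*exp(2^(2/3)*3^(1/3)*y/2) + (C1*sin(2^(2/3)*3^(5/6)*y/4) + C2*cos(2^(2/3)*3^(5/6)*y/4))*exp(-2^(2/3)*3^(1/3)*y/4)


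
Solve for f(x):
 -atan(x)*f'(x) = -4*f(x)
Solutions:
 f(x) = C1*exp(4*Integral(1/atan(x), x))


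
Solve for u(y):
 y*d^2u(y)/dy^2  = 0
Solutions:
 u(y) = C1 + C2*y


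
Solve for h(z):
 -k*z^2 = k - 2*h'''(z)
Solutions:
 h(z) = C1 + C2*z + C3*z^2 + k*z^5/120 + k*z^3/12


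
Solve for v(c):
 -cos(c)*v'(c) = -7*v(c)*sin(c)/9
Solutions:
 v(c) = C1/cos(c)^(7/9)


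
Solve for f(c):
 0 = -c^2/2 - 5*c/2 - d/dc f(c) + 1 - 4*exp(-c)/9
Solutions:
 f(c) = C1 - c^3/6 - 5*c^2/4 + c + 4*exp(-c)/9


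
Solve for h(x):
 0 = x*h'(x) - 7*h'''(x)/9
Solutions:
 h(x) = C1 + Integral(C2*airyai(21^(2/3)*x/7) + C3*airybi(21^(2/3)*x/7), x)


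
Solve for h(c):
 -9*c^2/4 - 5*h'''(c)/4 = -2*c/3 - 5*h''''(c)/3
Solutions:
 h(c) = C1 + C2*c + C3*c^2 + C4*exp(3*c/4) - 3*c^5/100 - 8*c^4/45 - 128*c^3/135


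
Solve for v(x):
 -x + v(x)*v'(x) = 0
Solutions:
 v(x) = -sqrt(C1 + x^2)
 v(x) = sqrt(C1 + x^2)


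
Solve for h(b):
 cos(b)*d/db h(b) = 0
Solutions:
 h(b) = C1


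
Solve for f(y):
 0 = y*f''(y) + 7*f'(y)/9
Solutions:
 f(y) = C1 + C2*y^(2/9)


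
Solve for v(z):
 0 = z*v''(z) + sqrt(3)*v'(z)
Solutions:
 v(z) = C1 + C2*z^(1 - sqrt(3))


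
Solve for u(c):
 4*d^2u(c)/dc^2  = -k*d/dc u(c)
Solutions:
 u(c) = C1 + C2*exp(-c*k/4)


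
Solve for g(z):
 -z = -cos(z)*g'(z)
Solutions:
 g(z) = C1 + Integral(z/cos(z), z)


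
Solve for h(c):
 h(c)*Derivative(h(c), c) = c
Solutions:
 h(c) = -sqrt(C1 + c^2)
 h(c) = sqrt(C1 + c^2)


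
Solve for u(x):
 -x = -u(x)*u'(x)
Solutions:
 u(x) = -sqrt(C1 + x^2)
 u(x) = sqrt(C1 + x^2)


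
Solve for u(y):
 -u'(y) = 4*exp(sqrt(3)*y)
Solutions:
 u(y) = C1 - 4*sqrt(3)*exp(sqrt(3)*y)/3


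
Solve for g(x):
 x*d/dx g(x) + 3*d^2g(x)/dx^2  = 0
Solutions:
 g(x) = C1 + C2*erf(sqrt(6)*x/6)


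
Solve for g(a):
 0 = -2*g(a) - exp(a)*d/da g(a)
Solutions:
 g(a) = C1*exp(2*exp(-a))


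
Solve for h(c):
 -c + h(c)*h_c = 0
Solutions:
 h(c) = -sqrt(C1 + c^2)
 h(c) = sqrt(C1 + c^2)


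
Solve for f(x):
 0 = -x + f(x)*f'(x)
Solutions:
 f(x) = -sqrt(C1 + x^2)
 f(x) = sqrt(C1 + x^2)


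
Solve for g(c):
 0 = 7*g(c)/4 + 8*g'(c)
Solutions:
 g(c) = C1*exp(-7*c/32)


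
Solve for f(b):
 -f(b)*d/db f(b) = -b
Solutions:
 f(b) = -sqrt(C1 + b^2)
 f(b) = sqrt(C1 + b^2)


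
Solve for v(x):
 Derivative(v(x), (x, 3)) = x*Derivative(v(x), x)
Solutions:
 v(x) = C1 + Integral(C2*airyai(x) + C3*airybi(x), x)


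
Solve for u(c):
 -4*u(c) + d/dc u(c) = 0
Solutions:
 u(c) = C1*exp(4*c)


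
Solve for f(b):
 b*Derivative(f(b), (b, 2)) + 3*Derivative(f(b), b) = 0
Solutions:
 f(b) = C1 + C2/b^2


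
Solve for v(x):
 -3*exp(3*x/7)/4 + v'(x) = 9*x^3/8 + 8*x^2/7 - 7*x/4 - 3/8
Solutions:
 v(x) = C1 + 9*x^4/32 + 8*x^3/21 - 7*x^2/8 - 3*x/8 + 7*exp(3*x/7)/4


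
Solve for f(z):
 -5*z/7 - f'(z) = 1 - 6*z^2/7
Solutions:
 f(z) = C1 + 2*z^3/7 - 5*z^2/14 - z


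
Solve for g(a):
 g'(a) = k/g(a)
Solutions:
 g(a) = -sqrt(C1 + 2*a*k)
 g(a) = sqrt(C1 + 2*a*k)


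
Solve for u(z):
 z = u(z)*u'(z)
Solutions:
 u(z) = -sqrt(C1 + z^2)
 u(z) = sqrt(C1 + z^2)


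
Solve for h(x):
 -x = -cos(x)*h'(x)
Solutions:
 h(x) = C1 + Integral(x/cos(x), x)


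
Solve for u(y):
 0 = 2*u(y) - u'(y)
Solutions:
 u(y) = C1*exp(2*y)


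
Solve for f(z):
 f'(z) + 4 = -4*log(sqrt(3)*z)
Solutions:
 f(z) = C1 - 4*z*log(z) - z*log(9)


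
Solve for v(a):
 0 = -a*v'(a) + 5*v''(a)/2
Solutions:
 v(a) = C1 + C2*erfi(sqrt(5)*a/5)


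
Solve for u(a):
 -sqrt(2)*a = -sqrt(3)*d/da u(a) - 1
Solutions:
 u(a) = C1 + sqrt(6)*a^2/6 - sqrt(3)*a/3


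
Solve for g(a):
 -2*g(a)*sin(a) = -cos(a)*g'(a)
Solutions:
 g(a) = C1/cos(a)^2


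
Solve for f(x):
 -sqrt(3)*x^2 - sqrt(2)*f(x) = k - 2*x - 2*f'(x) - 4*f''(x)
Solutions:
 f(x) = C1*exp(x*(-1 + sqrt(1 + 4*sqrt(2)))/4) + C2*exp(-x*(1 + sqrt(1 + 4*sqrt(2)))/4) - sqrt(2)*k/2 - sqrt(6)*x^2/2 - 2*sqrt(3)*x + sqrt(2)*x - 4*sqrt(3) - 2*sqrt(6) + 2


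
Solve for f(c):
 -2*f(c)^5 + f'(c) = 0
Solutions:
 f(c) = -(-1/(C1 + 8*c))^(1/4)
 f(c) = (-1/(C1 + 8*c))^(1/4)
 f(c) = -I*(-1/(C1 + 8*c))^(1/4)
 f(c) = I*(-1/(C1 + 8*c))^(1/4)


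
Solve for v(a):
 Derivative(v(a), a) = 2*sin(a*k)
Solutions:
 v(a) = C1 - 2*cos(a*k)/k


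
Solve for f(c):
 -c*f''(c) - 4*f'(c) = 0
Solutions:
 f(c) = C1 + C2/c^3


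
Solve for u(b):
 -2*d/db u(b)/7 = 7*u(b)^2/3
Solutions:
 u(b) = 6/(C1 + 49*b)


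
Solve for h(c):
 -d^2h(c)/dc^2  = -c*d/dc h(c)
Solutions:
 h(c) = C1 + C2*erfi(sqrt(2)*c/2)


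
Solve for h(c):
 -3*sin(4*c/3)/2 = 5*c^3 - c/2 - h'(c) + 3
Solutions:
 h(c) = C1 + 5*c^4/4 - c^2/4 + 3*c - 9*cos(4*c/3)/8


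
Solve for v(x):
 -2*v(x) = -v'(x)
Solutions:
 v(x) = C1*exp(2*x)


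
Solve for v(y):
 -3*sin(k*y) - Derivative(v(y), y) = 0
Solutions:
 v(y) = C1 + 3*cos(k*y)/k


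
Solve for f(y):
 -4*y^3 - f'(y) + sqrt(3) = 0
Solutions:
 f(y) = C1 - y^4 + sqrt(3)*y


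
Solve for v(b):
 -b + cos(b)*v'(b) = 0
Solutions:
 v(b) = C1 + Integral(b/cos(b), b)


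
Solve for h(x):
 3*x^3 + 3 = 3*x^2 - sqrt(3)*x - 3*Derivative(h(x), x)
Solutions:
 h(x) = C1 - x^4/4 + x^3/3 - sqrt(3)*x^2/6 - x


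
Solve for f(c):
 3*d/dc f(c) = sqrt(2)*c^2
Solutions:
 f(c) = C1 + sqrt(2)*c^3/9


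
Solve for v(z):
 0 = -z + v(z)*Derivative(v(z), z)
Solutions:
 v(z) = -sqrt(C1 + z^2)
 v(z) = sqrt(C1 + z^2)


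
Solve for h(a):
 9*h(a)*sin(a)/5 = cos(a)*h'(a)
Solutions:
 h(a) = C1/cos(a)^(9/5)


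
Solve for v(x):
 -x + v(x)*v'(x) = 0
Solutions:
 v(x) = -sqrt(C1 + x^2)
 v(x) = sqrt(C1 + x^2)


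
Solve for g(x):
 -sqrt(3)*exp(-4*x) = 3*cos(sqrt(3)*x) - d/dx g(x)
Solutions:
 g(x) = C1 + sqrt(3)*sin(sqrt(3)*x) - sqrt(3)*exp(-4*x)/4


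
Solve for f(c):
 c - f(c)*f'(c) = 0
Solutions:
 f(c) = -sqrt(C1 + c^2)
 f(c) = sqrt(C1 + c^2)


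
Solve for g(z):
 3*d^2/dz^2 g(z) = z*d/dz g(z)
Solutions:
 g(z) = C1 + C2*erfi(sqrt(6)*z/6)


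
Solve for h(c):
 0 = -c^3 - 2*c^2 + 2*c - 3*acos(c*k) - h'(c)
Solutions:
 h(c) = C1 - c^4/4 - 2*c^3/3 + c^2 - 3*Piecewise((c*acos(c*k) - sqrt(-c^2*k^2 + 1)/k, Ne(k, 0)), (pi*c/2, True))


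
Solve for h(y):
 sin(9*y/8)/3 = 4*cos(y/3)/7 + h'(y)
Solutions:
 h(y) = C1 - 12*sin(y/3)/7 - 8*cos(9*y/8)/27


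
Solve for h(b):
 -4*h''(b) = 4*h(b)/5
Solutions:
 h(b) = C1*sin(sqrt(5)*b/5) + C2*cos(sqrt(5)*b/5)


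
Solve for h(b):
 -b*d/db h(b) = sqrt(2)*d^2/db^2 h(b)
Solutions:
 h(b) = C1 + C2*erf(2^(1/4)*b/2)


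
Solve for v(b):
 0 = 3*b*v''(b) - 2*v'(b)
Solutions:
 v(b) = C1 + C2*b^(5/3)


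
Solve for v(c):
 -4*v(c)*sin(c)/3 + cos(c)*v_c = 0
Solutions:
 v(c) = C1/cos(c)^(4/3)


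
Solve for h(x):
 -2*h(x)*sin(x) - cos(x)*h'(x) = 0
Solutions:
 h(x) = C1*cos(x)^2


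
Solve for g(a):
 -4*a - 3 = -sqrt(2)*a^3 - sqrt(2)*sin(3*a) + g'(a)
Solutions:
 g(a) = C1 + sqrt(2)*a^4/4 - 2*a^2 - 3*a - sqrt(2)*cos(3*a)/3


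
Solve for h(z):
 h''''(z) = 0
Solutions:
 h(z) = C1 + C2*z + C3*z^2 + C4*z^3


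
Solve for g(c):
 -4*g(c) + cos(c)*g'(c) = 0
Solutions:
 g(c) = C1*(sin(c)^2 + 2*sin(c) + 1)/(sin(c)^2 - 2*sin(c) + 1)


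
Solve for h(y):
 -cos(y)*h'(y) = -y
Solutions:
 h(y) = C1 + Integral(y/cos(y), y)


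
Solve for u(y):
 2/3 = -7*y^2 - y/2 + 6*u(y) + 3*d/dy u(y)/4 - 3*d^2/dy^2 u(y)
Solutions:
 u(y) = C1*exp(y*(1 - sqrt(129))/8) + C2*exp(y*(1 + sqrt(129))/8) + 7*y^2/6 - 5*y/24 + 751/576


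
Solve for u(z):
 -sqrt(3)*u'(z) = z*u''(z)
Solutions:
 u(z) = C1 + C2*z^(1 - sqrt(3))


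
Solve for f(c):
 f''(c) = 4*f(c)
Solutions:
 f(c) = C1*exp(-2*c) + C2*exp(2*c)


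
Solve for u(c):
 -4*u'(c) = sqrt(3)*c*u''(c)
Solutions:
 u(c) = C1 + C2*c^(1 - 4*sqrt(3)/3)


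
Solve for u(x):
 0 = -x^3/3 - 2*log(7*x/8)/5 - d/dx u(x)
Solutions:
 u(x) = C1 - x^4/12 - 2*x*log(x)/5 - 2*x*log(7)/5 + 2*x/5 + 6*x*log(2)/5


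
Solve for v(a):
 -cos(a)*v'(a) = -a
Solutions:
 v(a) = C1 + Integral(a/cos(a), a)


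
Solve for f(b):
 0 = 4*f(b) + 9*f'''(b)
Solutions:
 f(b) = C3*exp(-2^(2/3)*3^(1/3)*b/3) + (C1*sin(2^(2/3)*3^(5/6)*b/6) + C2*cos(2^(2/3)*3^(5/6)*b/6))*exp(2^(2/3)*3^(1/3)*b/6)


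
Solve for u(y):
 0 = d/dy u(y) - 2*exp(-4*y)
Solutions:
 u(y) = C1 - exp(-4*y)/2


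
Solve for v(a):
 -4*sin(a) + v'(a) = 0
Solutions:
 v(a) = C1 - 4*cos(a)


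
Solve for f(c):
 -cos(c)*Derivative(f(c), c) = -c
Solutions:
 f(c) = C1 + Integral(c/cos(c), c)


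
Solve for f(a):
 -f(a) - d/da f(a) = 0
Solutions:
 f(a) = C1*exp(-a)


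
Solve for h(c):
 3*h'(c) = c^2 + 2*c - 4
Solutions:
 h(c) = C1 + c^3/9 + c^2/3 - 4*c/3


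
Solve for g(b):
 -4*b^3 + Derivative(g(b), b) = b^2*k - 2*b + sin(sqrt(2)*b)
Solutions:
 g(b) = C1 + b^4 + b^3*k/3 - b^2 - sqrt(2)*cos(sqrt(2)*b)/2


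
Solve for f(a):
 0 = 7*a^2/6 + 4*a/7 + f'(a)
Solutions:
 f(a) = C1 - 7*a^3/18 - 2*a^2/7
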